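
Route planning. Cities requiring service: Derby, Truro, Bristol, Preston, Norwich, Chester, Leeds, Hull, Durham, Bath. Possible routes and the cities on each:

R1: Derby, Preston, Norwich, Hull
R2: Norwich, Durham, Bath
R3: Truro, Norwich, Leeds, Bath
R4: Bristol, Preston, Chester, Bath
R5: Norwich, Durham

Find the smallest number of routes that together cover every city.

4

R1, R2, R3, R4 together cover {Derby, Truro, Bristol, Preston, Norwich, Chester, Leeds, Hull, Durham, Bath} — every city.
No 3 of the 5 routes cover everything (all 10 triples fall short), so 4 is minimum.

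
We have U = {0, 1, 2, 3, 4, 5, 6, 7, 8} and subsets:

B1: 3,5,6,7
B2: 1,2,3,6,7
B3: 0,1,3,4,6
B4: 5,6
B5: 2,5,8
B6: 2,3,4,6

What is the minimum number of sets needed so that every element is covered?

3

B1, B3, B5 together cover {0, 1, 2, 3, 4, 5, 6, 7, 8} — every element.
No 2 of the 6 sets cover everything (all 15 pairs fall short), so 3 is minimum.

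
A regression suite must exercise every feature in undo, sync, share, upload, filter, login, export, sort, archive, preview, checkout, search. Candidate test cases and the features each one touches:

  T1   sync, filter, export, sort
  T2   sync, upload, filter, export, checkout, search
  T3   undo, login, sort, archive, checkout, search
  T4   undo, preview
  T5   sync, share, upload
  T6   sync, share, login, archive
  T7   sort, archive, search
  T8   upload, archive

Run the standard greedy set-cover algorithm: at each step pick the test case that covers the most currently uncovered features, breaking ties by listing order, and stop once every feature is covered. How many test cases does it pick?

Pick 1: T2 covers 6 new features (sync, upload, filter, export, checkout, search).
Pick 2: T3 covers 4 new features (undo, login, sort, archive).
Pick 3: T4 covers 1 new features (preview).
Pick 4: T5 covers 1 new features (share).
Greedy uses 4 test cases.

4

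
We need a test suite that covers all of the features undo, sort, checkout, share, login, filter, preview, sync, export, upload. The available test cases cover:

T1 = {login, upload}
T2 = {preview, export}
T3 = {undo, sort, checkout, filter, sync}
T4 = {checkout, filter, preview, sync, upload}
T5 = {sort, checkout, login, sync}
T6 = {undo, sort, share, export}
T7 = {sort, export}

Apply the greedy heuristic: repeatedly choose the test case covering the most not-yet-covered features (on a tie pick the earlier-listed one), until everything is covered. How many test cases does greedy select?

Pick 1: T3 covers 5 new features (undo, sort, checkout, filter, sync).
Pick 2: T1 covers 2 new features (login, upload).
Pick 3: T2 covers 2 new features (preview, export).
Pick 4: T6 covers 1 new features (share).
Greedy uses 4 test cases. (The true minimum is 3.)

4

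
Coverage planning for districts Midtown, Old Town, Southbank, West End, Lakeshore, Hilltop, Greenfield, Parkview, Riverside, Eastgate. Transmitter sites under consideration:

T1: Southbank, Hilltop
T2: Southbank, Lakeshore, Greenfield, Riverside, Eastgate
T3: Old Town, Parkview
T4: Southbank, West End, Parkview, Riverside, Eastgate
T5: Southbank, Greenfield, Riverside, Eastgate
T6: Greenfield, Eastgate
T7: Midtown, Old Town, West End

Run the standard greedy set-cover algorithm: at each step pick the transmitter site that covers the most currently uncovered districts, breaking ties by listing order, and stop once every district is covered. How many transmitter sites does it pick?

4

Pick 1: T2 covers 5 new districts (Southbank, Lakeshore, Greenfield, Riverside, Eastgate).
Pick 2: T7 covers 3 new districts (Midtown, Old Town, West End).
Pick 3: T1 covers 1 new districts (Hilltop).
Pick 4: T3 covers 1 new districts (Parkview).
Greedy uses 4 transmitter sites.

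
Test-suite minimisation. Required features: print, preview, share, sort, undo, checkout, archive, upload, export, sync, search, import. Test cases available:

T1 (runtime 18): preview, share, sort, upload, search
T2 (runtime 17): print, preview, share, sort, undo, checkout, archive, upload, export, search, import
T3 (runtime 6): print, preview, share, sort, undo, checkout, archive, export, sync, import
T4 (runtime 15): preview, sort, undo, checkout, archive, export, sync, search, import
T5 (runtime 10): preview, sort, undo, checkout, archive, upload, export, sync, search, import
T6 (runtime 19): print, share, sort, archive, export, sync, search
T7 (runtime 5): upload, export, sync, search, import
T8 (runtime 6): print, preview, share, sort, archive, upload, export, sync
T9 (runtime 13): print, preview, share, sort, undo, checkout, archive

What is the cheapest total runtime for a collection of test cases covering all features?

11

T3, T7 cover every feature at runtime 6 + 5 = 11.
Any cover uses at least 2 test cases; among all covering selections none totals below 11.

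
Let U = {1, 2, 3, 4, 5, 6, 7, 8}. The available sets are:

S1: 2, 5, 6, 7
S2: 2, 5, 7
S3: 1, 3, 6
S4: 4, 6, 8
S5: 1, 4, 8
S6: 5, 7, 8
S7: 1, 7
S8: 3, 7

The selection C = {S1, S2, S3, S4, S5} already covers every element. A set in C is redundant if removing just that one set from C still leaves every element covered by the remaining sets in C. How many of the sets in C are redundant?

Drop S1: the rest still cover every element — redundant.
Drop S2: the rest still cover every element — redundant.
Drop S3: 3 uncovered — not redundant.
Drop S4: the rest still cover every element — redundant.
Drop S5: the rest still cover every element — redundant.
4 redundant: S1, S2, S4, S5.

4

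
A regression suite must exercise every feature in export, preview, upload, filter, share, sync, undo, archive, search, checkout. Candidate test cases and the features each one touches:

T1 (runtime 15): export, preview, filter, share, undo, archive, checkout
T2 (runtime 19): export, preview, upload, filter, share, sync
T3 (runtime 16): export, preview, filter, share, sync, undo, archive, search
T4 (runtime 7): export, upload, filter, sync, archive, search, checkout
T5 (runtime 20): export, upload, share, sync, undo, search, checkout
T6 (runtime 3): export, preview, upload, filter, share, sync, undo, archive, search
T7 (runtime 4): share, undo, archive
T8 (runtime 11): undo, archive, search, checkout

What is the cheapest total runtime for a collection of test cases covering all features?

10

T4, T6 cover every feature at runtime 7 + 3 = 10.
Any cover uses at least 2 test cases; among all covering selections none totals below 10.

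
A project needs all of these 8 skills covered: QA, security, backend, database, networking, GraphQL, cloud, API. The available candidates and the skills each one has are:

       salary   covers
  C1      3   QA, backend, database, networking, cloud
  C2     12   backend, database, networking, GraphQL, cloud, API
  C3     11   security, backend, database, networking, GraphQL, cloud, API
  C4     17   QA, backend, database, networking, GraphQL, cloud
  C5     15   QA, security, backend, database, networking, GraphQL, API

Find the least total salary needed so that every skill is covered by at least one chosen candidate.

14

C1, C3 cover every skill at salary 3 + 11 = 14.
Any cover uses at least 2 candidates; among all covering selections none totals below 14.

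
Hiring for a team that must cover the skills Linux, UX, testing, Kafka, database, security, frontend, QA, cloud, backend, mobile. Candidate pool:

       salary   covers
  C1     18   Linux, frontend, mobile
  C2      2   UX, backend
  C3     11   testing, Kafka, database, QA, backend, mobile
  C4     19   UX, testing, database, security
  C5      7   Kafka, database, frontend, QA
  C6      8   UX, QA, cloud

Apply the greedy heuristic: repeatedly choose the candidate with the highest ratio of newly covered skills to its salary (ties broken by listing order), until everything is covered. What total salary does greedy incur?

Pick 1: C2 adds 2 new (UX, backend) at salary 2 (ratio 2/2).
Pick 2: C5 adds 4 new (Kafka, database, frontend, QA) at salary 7 (ratio 4/7).
Pick 3: C3 adds 2 new (testing, mobile) at salary 11 (ratio 2/11).
Pick 4: C6 adds 1 new (cloud) at salary 8 (ratio 1/8).
Pick 5: C1 adds 1 new (Linux) at salary 18 (ratio 1/18).
Pick 6: C4 adds 1 new (security) at salary 19 (ratio 1/19).
Greedy total salary: 2 + 7 + 11 + 8 + 18 + 19 = 65. (The true optimum is 54, so greedy overshoots here.)

65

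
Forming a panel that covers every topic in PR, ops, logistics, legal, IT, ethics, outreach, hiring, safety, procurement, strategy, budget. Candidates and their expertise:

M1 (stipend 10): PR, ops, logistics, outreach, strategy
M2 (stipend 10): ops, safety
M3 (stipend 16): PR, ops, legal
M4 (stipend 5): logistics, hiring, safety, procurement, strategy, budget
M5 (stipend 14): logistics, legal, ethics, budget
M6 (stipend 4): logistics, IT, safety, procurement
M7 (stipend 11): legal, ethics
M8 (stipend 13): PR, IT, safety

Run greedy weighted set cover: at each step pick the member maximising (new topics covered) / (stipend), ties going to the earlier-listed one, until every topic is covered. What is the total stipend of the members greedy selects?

30

Pick 1: M4 adds 6 new (logistics, hiring, safety, procurement, strategy, budget) at stipend 5 (ratio 6/5).
Pick 2: M1 adds 3 new (PR, ops, outreach) at stipend 10 (ratio 3/10).
Pick 3: M6 adds 1 new (IT) at stipend 4 (ratio 1/4).
Pick 4: M7 adds 2 new (legal, ethics) at stipend 11 (ratio 2/11).
Greedy total stipend: 5 + 10 + 4 + 11 = 30.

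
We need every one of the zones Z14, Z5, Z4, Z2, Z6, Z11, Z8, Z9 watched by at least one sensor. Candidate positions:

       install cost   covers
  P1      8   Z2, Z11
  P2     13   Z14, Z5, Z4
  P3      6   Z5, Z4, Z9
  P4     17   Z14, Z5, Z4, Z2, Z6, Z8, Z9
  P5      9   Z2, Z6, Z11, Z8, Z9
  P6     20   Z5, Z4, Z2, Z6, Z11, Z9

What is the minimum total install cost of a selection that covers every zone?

P2, P5 cover every zone at install cost 13 + 9 = 22.
Any cover uses at least 2 sensor positions; among all covering selections none totals below 22.

22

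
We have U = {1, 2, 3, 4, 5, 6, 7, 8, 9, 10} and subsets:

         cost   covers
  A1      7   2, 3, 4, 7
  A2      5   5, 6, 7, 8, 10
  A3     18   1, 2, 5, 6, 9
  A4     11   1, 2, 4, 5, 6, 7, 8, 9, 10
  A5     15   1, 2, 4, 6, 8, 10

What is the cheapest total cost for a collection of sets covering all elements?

18

A1, A4 cover every element at cost 7 + 11 = 18.
Any cover uses at least 2 sets; among all covering selections none totals below 18.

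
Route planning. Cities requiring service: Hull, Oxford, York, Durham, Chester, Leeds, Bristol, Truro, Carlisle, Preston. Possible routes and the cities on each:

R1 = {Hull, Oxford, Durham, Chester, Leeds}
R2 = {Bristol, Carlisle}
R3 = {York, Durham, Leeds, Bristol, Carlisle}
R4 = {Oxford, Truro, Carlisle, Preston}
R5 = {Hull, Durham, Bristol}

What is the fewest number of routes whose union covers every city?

3

R1, R3, R4 together cover {Hull, Oxford, York, Durham, Chester, Leeds, Bristol, Truro, Carlisle, Preston} — every city.
No 2 of the 5 routes cover everything (all 10 pairs fall short), so 3 is minimum.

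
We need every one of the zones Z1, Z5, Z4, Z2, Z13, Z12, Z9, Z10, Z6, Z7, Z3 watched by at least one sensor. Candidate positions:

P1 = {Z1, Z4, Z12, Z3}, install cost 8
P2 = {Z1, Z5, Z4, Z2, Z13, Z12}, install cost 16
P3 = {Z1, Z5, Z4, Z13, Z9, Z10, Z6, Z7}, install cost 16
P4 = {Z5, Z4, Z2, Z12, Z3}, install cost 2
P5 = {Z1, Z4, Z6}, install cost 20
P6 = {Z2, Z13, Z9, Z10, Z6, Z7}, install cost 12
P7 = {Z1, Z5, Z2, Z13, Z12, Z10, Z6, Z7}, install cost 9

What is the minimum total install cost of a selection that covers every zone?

P3, P4 cover every zone at install cost 16 + 2 = 18.
Any cover uses at least 2 sensor positions; among all covering selections none totals below 18.
Greedy by coverage-per-install cost would pick P4, P7, P6 for 23 — worse than the optimum 18.

18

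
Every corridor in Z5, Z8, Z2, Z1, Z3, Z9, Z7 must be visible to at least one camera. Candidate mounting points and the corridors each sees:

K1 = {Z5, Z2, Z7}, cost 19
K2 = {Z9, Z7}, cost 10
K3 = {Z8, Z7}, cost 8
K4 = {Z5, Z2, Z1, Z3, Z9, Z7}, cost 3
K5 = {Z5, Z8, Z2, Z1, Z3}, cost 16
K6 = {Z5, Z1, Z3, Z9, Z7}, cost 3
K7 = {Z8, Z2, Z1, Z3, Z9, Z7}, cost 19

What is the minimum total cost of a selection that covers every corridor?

11

K3, K4 cover every corridor at cost 8 + 3 = 11.
Any cover uses at least 2 camera mounts; among all covering selections none totals below 11.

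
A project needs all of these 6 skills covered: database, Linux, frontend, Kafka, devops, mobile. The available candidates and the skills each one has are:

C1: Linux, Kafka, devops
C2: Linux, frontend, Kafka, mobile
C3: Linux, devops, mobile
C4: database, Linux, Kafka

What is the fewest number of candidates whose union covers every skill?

3

C1, C2, C4 together cover {database, Linux, frontend, Kafka, devops, mobile} — every skill.
No 2 of the 4 candidates cover everything (all 6 pairs fall short), so 3 is minimum.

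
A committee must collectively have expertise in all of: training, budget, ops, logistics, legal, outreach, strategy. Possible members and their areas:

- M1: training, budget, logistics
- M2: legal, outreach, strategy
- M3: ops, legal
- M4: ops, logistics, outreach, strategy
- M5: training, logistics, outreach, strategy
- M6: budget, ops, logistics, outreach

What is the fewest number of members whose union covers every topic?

M1, M2, M3 together cover {training, budget, ops, logistics, legal, outreach, strategy} — every topic.
No 2 of the 6 members cover everything (all 15 pairs fall short), so 3 is minimum.

3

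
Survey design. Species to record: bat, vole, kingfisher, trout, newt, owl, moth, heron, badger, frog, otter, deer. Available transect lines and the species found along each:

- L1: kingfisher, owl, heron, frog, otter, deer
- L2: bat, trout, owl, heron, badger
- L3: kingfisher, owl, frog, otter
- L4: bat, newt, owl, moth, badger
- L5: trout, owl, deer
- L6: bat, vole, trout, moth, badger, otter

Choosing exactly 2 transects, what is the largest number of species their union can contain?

Choosing L1, L6 covers {bat, vole, kingfisher, trout, owl, moth, heron, badger, frog, otter, deer} — 11 species.
No choice of 2 transects does better; here newt is left uncovered.

11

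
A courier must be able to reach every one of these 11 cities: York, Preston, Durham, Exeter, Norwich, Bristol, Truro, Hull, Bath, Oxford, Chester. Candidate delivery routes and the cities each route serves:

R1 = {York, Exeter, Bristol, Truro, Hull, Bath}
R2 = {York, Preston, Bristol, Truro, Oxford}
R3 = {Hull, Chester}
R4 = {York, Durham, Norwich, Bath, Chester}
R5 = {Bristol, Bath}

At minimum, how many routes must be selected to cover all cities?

R1, R2, R4 together cover {York, Preston, Durham, Exeter, Norwich, Bristol, Truro, Hull, Bath, Oxford, Chester} — every city.
No 2 of the 5 routes cover everything (all 10 pairs fall short), so 3 is minimum.

3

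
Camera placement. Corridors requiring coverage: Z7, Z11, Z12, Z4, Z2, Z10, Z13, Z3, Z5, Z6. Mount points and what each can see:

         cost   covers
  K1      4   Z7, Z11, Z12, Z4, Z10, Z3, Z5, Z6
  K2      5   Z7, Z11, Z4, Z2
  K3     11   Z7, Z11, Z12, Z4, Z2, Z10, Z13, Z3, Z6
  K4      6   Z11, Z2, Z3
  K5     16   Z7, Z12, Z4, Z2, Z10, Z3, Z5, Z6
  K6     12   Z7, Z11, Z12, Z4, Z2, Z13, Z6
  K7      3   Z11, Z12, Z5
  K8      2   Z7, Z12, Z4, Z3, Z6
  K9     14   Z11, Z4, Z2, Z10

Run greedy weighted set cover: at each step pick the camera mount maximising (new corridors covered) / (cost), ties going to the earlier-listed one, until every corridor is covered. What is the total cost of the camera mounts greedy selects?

Pick 1: K8 adds 5 new (Z7, Z12, Z4, Z3, Z6) at cost 2 (ratio 5/2).
Pick 2: K1 adds 3 new (Z11, Z10, Z5) at cost 4 (ratio 3/4).
Pick 3: K2 adds 1 new (Z2) at cost 5 (ratio 1/5).
Pick 4: K3 adds 1 new (Z13) at cost 11 (ratio 1/11).
Greedy total cost: 2 + 4 + 5 + 11 = 22. (The true optimum is 14, so greedy overshoots here.)

22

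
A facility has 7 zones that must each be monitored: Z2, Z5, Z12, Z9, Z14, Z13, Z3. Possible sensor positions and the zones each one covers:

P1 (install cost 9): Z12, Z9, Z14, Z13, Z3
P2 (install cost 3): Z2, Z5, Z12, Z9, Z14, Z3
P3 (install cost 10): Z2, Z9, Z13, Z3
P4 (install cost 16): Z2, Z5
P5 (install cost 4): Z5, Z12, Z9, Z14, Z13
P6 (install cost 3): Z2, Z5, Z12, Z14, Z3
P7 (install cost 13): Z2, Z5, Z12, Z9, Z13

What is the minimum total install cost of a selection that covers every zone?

7

P2, P5 cover every zone at install cost 3 + 4 = 7.
Any cover uses at least 2 sensor positions; among all covering selections none totals below 7.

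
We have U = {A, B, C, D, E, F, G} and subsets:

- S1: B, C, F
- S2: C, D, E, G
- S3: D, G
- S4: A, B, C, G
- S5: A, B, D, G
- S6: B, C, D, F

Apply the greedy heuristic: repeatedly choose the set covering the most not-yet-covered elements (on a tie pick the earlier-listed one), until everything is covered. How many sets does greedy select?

Pick 1: S2 covers 4 new elements (C, D, E, G).
Pick 2: S1 covers 2 new elements (B, F).
Pick 3: S4 covers 1 new elements (A).
Greedy uses 3 sets.

3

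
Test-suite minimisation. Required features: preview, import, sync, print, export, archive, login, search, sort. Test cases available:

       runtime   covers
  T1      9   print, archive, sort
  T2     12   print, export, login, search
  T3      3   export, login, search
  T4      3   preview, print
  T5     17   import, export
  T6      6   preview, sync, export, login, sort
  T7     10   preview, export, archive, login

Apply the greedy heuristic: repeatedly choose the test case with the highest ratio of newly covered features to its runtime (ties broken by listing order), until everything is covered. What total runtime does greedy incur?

38

Pick 1: T3 adds 3 new (export, login, search) at runtime 3 (ratio 3/3).
Pick 2: T4 adds 2 new (preview, print) at runtime 3 (ratio 2/3).
Pick 3: T6 adds 2 new (sync, sort) at runtime 6 (ratio 2/6).
Pick 4: T1 adds 1 new (archive) at runtime 9 (ratio 1/9).
Pick 5: T5 adds 1 new (import) at runtime 17 (ratio 1/17).
Greedy total runtime: 3 + 3 + 6 + 9 + 17 = 38. (The true optimum is 35, so greedy overshoots here.)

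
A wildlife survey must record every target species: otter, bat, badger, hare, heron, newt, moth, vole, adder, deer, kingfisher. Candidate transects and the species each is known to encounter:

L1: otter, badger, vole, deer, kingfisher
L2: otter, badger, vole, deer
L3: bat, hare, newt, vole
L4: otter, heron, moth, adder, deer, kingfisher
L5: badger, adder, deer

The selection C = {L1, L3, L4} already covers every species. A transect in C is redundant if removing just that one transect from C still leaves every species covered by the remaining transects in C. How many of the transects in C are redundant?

Drop L1: badger uncovered — not redundant.
Drop L3: bat, hare, newt uncovered — not redundant.
Drop L4: heron, moth, adder uncovered — not redundant.
None of the transects in C is redundant.

0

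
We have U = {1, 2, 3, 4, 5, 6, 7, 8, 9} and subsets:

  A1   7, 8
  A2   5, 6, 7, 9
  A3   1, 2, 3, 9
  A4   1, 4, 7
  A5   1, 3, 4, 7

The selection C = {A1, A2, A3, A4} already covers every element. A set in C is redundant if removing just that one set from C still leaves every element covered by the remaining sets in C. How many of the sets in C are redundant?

Drop A1: 8 uncovered — not redundant.
Drop A2: 5, 6 uncovered — not redundant.
Drop A3: 2, 3 uncovered — not redundant.
Drop A4: 4 uncovered — not redundant.
None of the sets in C is redundant.

0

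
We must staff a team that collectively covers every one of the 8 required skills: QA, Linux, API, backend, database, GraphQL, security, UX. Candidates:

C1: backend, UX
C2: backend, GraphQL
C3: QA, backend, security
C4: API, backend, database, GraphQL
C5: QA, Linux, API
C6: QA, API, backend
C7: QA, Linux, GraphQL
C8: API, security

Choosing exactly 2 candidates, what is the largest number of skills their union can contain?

Choosing C3, C4 covers {QA, API, backend, database, GraphQL, security} — 6 skills.
No choice of 2 candidates does better; here Linux, UX are left uncovered.

6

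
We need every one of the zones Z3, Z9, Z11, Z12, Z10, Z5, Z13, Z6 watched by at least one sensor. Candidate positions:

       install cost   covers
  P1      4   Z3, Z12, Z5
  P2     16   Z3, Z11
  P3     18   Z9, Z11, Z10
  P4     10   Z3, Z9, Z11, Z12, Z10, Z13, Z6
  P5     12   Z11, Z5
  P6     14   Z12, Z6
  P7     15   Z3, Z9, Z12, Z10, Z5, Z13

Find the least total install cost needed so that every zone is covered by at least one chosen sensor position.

P1, P4 cover every zone at install cost 4 + 10 = 14.
Any cover uses at least 2 sensor positions; among all covering selections none totals below 14.

14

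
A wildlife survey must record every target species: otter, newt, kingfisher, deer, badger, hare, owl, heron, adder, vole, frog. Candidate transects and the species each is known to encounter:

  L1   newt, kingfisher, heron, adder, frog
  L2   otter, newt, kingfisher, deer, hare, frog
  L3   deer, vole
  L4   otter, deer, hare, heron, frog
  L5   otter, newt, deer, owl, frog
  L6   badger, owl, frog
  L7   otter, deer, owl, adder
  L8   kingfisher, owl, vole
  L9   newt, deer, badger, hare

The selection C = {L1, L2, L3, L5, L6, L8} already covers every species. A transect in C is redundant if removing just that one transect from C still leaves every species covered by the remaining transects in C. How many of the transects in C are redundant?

Drop L1: heron, adder uncovered — not redundant.
Drop L2: hare uncovered — not redundant.
Drop L3: the rest still cover every species — redundant.
Drop L5: the rest still cover every species — redundant.
Drop L6: badger uncovered — not redundant.
Drop L8: the rest still cover every species — redundant.
3 redundant: L3, L5, L8.

3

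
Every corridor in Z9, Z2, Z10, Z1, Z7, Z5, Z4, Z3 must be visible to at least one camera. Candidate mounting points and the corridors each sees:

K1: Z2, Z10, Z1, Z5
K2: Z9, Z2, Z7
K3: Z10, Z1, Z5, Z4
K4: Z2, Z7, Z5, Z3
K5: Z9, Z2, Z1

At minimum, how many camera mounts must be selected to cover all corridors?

3

K2, K3, K4 together cover {Z9, Z2, Z10, Z1, Z7, Z5, Z4, Z3} — every corridor.
No 2 of the 5 camera mounts cover everything (all 10 pairs fall short), so 3 is minimum.
Greedy (largest uncovered first) would take K1, K2, K3, K4 — 4 camera mounts — but 3 suffice.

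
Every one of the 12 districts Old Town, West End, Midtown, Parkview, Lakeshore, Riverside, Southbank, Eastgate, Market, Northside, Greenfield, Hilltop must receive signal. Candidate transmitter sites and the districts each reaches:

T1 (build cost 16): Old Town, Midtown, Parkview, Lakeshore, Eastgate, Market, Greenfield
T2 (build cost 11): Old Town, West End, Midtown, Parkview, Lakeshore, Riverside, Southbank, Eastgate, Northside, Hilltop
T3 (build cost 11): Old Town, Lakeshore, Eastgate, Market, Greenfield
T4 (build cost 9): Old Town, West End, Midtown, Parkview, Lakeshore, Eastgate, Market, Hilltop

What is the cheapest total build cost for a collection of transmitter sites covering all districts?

22

T2, T3 cover every district at build cost 11 + 11 = 22.
Any cover uses at least 2 transmitter sites; among all covering selections none totals below 22.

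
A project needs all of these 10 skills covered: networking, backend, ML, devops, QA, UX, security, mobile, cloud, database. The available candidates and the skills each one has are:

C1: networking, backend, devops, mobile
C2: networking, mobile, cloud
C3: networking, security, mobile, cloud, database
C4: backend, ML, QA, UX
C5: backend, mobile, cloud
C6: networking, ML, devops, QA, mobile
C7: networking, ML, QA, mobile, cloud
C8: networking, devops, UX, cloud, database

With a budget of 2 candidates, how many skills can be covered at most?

9

Choosing C3, C4 covers {networking, backend, ML, QA, UX, security, mobile, cloud, database} — 9 skills.
No choice of 2 candidates does better; here devops is left uncovered.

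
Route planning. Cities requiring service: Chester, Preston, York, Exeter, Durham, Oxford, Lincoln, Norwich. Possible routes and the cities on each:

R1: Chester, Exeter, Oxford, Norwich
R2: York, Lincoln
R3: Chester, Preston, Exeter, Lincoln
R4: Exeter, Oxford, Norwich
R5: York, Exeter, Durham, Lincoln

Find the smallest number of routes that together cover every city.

R1, R3, R5 together cover {Chester, Preston, York, Exeter, Durham, Oxford, Lincoln, Norwich} — every city.
No 2 of the 5 routes cover everything (all 10 pairs fall short), so 3 is minimum.

3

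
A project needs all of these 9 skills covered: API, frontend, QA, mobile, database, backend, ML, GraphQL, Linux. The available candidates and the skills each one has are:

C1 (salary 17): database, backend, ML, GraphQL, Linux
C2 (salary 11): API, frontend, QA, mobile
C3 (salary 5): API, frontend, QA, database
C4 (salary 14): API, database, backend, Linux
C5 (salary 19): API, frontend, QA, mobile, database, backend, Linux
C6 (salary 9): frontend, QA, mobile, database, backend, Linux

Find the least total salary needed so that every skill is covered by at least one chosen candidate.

C1, C2 cover every skill at salary 17 + 11 = 28.
Any cover uses at least 2 candidates; among all covering selections none totals below 28.
Greedy by coverage-per-salary would pick C3, C6, C1 for 31 — worse than the optimum 28.

28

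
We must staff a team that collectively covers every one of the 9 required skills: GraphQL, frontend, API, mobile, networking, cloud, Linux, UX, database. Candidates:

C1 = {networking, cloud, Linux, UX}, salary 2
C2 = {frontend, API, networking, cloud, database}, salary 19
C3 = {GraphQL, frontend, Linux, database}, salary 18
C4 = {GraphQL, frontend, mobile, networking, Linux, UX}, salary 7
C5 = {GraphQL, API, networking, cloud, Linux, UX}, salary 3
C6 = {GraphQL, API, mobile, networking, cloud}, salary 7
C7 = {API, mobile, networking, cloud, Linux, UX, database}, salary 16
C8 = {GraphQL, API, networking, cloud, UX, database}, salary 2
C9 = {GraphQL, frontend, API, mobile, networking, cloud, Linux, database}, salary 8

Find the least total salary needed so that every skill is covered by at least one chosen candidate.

C4, C8 cover every skill at salary 7 + 2 = 9.
Any cover uses at least 2 candidates; among all covering selections none totals below 9.
Greedy by coverage-per-salary would pick C8, C1, C4 for 11 — worse than the optimum 9.

9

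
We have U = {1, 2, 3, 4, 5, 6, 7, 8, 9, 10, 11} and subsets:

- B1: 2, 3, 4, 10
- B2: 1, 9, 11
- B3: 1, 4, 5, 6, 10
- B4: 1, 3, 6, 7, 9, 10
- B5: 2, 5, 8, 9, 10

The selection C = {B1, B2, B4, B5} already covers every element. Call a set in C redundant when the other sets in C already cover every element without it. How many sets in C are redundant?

Drop B1: 4 uncovered — not redundant.
Drop B2: 11 uncovered — not redundant.
Drop B4: 6, 7 uncovered — not redundant.
Drop B5: 5, 8 uncovered — not redundant.
None of the sets in C is redundant.

0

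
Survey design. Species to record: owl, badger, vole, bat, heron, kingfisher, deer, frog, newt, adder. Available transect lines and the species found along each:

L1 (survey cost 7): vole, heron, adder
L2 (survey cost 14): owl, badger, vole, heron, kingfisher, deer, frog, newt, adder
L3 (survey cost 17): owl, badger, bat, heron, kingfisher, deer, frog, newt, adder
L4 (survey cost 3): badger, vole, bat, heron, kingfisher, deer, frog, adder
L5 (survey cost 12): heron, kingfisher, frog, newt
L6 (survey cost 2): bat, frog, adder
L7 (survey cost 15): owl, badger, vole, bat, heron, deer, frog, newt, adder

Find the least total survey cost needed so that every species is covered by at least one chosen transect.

16

L2, L6 cover every species at survey cost 14 + 2 = 16.
Any cover uses at least 2 transects; among all covering selections none totals below 16.
Greedy by coverage-per-survey cost would pick L4, L2 for 17 — worse than the optimum 16.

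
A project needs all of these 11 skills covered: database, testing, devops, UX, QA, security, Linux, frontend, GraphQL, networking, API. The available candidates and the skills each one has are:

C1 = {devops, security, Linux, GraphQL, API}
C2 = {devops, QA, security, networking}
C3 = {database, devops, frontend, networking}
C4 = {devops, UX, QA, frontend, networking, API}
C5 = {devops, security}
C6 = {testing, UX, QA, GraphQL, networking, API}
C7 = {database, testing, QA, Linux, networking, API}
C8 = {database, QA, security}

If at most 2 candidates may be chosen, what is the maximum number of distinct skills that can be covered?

9

Choosing C1, C4 covers {devops, UX, QA, security, Linux, frontend, GraphQL, networking, API} — 9 skills.
No choice of 2 candidates does better; here database, testing are left uncovered.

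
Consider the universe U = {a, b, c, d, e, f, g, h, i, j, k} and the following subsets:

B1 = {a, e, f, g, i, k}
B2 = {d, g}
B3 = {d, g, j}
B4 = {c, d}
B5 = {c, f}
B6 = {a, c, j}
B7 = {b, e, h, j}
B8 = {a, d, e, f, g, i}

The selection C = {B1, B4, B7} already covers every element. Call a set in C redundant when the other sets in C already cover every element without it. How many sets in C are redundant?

Drop B1: a, f, g, i, … uncovered — not redundant.
Drop B4: c, d uncovered — not redundant.
Drop B7: b, h, j uncovered — not redundant.
None of the sets in C is redundant.

0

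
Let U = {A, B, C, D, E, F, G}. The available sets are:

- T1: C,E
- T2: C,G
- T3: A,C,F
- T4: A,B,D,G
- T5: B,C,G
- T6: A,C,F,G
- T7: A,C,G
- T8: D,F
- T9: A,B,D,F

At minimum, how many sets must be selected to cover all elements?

T1, T2, T9 together cover {A, B, C, D, E, F, G} — every element.
No 2 of the 9 sets cover everything (all 36 pairs fall short), so 3 is minimum.

3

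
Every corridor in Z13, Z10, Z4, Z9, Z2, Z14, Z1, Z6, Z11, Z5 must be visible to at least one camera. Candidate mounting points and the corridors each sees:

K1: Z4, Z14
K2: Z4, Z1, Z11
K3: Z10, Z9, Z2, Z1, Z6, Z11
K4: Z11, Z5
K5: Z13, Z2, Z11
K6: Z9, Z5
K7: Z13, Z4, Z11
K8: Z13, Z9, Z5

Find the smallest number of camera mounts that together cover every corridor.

3

K1, K3, K8 together cover {Z13, Z10, Z4, Z9, Z2, Z14, Z1, Z6, Z11, Z5} — every corridor.
No 2 of the 8 camera mounts cover everything (all 28 pairs fall short), so 3 is minimum.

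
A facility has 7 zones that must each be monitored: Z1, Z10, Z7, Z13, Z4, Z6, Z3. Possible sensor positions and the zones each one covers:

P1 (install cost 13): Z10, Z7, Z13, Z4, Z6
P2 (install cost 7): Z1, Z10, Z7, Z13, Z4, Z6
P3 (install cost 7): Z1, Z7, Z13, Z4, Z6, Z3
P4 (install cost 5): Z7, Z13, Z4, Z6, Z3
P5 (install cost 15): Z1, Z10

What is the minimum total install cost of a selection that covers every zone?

P2, P4 cover every zone at install cost 7 + 5 = 12.
Any cover uses at least 2 sensor positions; among all covering selections none totals below 12.

12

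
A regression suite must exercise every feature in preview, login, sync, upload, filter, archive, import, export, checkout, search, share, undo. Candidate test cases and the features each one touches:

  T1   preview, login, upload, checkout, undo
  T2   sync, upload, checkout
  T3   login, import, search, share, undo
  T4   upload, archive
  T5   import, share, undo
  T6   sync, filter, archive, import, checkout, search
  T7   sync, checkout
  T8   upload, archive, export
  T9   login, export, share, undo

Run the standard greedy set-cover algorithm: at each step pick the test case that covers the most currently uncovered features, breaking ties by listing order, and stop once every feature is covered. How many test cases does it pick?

3

Pick 1: T6 covers 6 new features (sync, filter, archive, import, checkout, search).
Pick 2: T1 covers 4 new features (preview, login, upload, undo).
Pick 3: T9 covers 2 new features (export, share).
Greedy uses 3 test cases.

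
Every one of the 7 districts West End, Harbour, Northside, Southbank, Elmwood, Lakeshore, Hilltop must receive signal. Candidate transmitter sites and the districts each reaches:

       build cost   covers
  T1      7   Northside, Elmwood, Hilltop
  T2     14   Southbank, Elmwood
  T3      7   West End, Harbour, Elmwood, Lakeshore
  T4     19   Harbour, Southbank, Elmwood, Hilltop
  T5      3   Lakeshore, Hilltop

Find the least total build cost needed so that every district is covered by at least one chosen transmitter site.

28

T1, T2, T3 cover every district at build cost 7 + 14 + 7 = 28.
Any cover uses at least 3 transmitter sites; among all covering selections none totals below 28.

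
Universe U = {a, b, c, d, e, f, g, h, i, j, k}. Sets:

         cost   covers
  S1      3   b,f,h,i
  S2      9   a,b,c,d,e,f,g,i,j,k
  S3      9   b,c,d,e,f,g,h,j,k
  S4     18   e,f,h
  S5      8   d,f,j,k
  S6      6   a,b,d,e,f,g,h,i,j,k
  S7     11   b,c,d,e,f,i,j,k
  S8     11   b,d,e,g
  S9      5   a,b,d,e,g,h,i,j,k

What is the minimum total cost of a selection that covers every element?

S1, S2 cover every element at cost 3 + 9 = 12.
Any cover uses at least 2 sets; among all covering selections none totals below 12.
Greedy by coverage-per-cost would pick S9, S1, S2 for 17 — worse than the optimum 12.

12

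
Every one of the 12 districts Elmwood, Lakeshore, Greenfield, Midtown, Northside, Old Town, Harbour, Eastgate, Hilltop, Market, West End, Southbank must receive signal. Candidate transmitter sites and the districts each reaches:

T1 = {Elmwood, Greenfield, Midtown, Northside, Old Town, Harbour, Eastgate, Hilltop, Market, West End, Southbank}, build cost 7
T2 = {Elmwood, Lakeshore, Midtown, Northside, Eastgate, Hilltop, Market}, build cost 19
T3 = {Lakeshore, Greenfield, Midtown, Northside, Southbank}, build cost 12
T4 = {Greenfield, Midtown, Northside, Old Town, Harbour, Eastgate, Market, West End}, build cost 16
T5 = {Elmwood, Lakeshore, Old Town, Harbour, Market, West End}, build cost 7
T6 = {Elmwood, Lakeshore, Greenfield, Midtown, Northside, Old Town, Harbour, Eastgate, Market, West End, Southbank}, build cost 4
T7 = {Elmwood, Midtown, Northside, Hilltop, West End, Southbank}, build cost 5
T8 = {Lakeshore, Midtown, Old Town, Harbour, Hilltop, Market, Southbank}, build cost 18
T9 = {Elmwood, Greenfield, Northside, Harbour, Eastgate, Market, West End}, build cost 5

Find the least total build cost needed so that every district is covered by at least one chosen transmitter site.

9

T6, T7 cover every district at build cost 4 + 5 = 9.
Any cover uses at least 2 transmitter sites; among all covering selections none totals below 9.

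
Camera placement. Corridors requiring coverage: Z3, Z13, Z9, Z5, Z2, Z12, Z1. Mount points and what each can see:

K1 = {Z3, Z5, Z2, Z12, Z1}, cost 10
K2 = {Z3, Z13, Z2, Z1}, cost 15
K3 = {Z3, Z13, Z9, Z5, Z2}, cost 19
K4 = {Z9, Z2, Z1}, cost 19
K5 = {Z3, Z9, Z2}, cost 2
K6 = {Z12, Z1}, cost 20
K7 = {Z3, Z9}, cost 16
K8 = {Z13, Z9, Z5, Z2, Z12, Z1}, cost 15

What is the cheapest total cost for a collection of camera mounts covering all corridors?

K5, K8 cover every corridor at cost 2 + 15 = 17.
Any cover uses at least 2 camera mounts; among all covering selections none totals below 17.
Greedy by coverage-per-cost would pick K5, K1, K2 for 27 — worse than the optimum 17.

17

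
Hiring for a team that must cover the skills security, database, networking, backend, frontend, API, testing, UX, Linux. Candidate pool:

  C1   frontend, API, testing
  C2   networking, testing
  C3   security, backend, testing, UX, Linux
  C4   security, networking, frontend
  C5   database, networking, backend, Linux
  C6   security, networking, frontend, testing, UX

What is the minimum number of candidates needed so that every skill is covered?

3

C1, C3, C5 together cover {security, database, networking, backend, frontend, API, testing, UX, Linux} — every skill.
No 2 of the 6 candidates cover everything (all 15 pairs fall short), so 3 is minimum.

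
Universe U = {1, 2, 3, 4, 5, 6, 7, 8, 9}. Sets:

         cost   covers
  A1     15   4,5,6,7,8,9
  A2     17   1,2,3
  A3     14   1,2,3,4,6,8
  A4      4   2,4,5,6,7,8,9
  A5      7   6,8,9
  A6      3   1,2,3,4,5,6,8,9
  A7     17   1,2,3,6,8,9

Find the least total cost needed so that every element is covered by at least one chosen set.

A4, A6 cover every element at cost 4 + 3 = 7.
Any cover uses at least 2 sets; among all covering selections none totals below 7.

7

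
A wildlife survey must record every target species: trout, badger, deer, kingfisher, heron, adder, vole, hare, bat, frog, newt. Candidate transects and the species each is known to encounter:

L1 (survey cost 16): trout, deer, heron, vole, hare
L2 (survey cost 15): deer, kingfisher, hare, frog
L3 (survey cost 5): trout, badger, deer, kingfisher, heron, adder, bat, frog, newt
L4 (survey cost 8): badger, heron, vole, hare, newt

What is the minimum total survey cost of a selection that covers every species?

L3, L4 cover every species at survey cost 5 + 8 = 13.
Any cover uses at least 2 transects; among all covering selections none totals below 13.

13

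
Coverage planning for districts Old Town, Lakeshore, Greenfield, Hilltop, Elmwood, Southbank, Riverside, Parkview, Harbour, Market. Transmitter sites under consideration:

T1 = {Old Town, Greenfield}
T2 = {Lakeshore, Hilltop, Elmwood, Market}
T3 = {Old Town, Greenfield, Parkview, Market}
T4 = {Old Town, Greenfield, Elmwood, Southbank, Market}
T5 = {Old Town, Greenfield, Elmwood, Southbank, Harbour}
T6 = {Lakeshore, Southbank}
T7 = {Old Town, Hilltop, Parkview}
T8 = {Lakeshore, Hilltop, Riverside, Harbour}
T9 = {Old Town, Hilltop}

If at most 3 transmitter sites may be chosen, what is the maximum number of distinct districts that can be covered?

10

Choosing T3, T4, T8 covers {Old Town, Lakeshore, Greenfield, Hilltop, Elmwood, Southbank, Riverside, Parkview, Harbour, Market} — 10 districts.
That is all 10 districts.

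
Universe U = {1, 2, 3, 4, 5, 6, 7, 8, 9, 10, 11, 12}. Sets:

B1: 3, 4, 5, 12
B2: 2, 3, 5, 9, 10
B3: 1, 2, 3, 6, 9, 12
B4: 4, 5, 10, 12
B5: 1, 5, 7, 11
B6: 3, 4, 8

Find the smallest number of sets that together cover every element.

B2, B3, B5, B6 together cover {1, 2, 3, 4, 5, 6, 7, 8, 9, 10, 11, 12} — every element.
No 3 of the 6 sets cover everything (all 20 triples fall short), so 4 is minimum.

4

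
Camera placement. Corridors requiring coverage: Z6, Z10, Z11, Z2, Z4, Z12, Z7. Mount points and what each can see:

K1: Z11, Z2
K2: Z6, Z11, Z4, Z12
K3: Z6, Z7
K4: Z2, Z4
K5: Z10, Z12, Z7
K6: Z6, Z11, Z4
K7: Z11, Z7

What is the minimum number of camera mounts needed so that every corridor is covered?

K1, K2, K5 together cover {Z6, Z10, Z11, Z2, Z4, Z12, Z7} — every corridor.
No 2 of the 7 camera mounts cover everything (all 21 pairs fall short), so 3 is minimum.

3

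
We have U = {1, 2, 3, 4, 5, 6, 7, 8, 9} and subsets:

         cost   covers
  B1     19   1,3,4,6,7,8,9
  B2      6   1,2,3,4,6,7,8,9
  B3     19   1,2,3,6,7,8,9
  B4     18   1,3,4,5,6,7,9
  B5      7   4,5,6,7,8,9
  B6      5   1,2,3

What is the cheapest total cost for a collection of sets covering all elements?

12

B5, B6 cover every element at cost 7 + 5 = 12.
Any cover uses at least 2 sets; among all covering selections none totals below 12.
Greedy by coverage-per-cost would pick B2, B5 for 13 — worse than the optimum 12.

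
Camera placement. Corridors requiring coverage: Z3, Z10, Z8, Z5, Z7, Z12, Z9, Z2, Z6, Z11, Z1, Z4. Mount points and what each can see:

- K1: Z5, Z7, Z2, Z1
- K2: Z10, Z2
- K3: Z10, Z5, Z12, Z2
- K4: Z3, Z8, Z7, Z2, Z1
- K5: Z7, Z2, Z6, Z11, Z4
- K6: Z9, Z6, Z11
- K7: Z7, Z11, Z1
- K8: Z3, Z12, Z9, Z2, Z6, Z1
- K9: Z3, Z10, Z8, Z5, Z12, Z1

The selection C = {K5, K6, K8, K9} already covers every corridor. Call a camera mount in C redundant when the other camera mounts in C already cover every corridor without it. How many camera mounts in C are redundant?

Drop K5: Z7, Z4 uncovered — not redundant.
Drop K6: the rest still cover every corridor — redundant.
Drop K8: the rest still cover every corridor — redundant.
Drop K9: Z10, Z8, Z5 uncovered — not redundant.
2 redundant: K6, K8.

2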